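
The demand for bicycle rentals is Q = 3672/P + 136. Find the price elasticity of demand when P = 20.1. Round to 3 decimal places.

-0.573

At P = 20.1, Q = 318.6866.
dQ/dP = −3672/P² = −9.0889.
Point elasticity E = (dQ/dP)·(P/Q) = -9.0889 × 20.1/318.6866 ≈ -0.573.
|E| < 1, so demand is inelastic at this price.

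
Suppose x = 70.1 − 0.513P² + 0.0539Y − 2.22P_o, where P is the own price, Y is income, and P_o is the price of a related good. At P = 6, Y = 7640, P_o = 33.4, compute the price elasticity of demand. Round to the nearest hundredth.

-0.09

Evaluating quantity at (P, Y, P_o) gives x = 70.1 − 0.513(6)² + 0.0539(7640) − 2.22(33.4) = 70.1 − 18.468 + 411.796 − 74.148 = 389.28.
∂x/∂P = −2·0.513·P = -6.156, so E_p = -6.156·(6/389.28) ≈ -0.09.
|E_p| < 1: demand is inelastic.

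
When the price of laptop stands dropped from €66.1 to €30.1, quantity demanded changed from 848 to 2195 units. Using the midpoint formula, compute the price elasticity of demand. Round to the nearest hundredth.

-1.18

%Δq = (2195 − 848)/[(848 + 2195)/2] = 1347/1521.5 ≈ 0.8853.
%ΔP = (30.1 − 66.1)/[(66.1 + 30.1)/2] = -36/48.1 ≈ -0.7484.
Arc elasticity E = %Δq/%ΔP ≈ 0.8853/-0.7484 ≈ -1.18.
|E| > 1: demand is elastic over this range.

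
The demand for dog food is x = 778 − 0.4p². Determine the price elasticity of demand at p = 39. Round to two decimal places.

-7.17

At p = 39, x = 169.6.
dx/dp = −2·0.4·p = −31.2.
Point elasticity E = (dx/dp)·(p/x) = -31.2 × 39/169.6 ≈ -7.17.
|E| > 1, so demand is elastic at this price.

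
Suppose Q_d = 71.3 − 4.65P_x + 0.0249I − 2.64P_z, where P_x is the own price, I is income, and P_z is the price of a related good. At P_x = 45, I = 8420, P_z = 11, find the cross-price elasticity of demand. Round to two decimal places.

Q_d = 71.3 − 4.65(45) + 0.0249(8420) − 2.64(11) = 71.3 − 209.25 + 209.658 − 29.04 = 42.668.
∂Q_d/∂P_z = −2.64, so E_xy = -2.64·(11/42.668) ≈ -0.68.
E_xy < 0: the goods are complements.

-0.68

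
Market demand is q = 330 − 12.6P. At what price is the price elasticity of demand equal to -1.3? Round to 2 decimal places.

14.80

Set −bP/(a − bP) = −1.3 ⇒ bP = 1.3(a − bP) ⇒ bP(1+1.3) = 1.3·a.
P = 1.3·330/(12.6·2.3) ≈ 14.80.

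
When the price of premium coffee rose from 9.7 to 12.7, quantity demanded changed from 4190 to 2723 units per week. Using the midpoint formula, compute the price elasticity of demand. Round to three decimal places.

-1.584

%Δq = (2723 − 4190)/[(4190 + 2723)/2] = -1467/3456.5 ≈ -0.4244.
%Δp = (12.7 − 9.7)/[(9.7 + 12.7)/2] = 3/11.2 ≈ 0.2679.
Arc elasticity E = %Δq/%Δp ≈ -0.4244/0.2679 ≈ -1.584.
|E| > 1: demand is elastic over this range.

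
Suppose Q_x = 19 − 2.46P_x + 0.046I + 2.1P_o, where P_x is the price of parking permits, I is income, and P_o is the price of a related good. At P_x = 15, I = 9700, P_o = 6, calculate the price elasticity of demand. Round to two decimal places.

Q_x = 19 − 2.46(15) + 0.046(9700) + 2.1(6) = 19 − 36.9 + 446.2 + 12.6 = 440.9.
∂Q_x/∂P_x = −2.46, so E_p = (−2.46)·(15/440.9) ≈ -0.08.
|E_p| < 1: demand is inelastic.

-0.08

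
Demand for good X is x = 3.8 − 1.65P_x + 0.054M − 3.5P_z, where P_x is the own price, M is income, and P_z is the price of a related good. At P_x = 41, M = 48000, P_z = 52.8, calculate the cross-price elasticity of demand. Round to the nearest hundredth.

-0.08

Evaluating quantity at (P_x, M, P_z) gives x = 3.8 − 1.65(41) + 0.054(48000) − 3.5(52.8) = 3.8 − 67.65 + 2592 − 184.8 = 2343.35.
∂x/∂P_z = −3.5, so E_xy = -3.5·(52.8/2343.35) ≈ -0.08.
E_xy < 0: the goods are complements.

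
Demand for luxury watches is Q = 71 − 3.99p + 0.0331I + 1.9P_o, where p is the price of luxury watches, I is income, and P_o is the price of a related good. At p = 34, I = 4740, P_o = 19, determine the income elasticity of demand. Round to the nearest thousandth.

1.223

Q = 71 − 3.99(34) + 0.0331(4740) + 1.9(19) = 71 − 135.66 + 156.894 + 36.1 = 128.334.
∂Q/∂I = +0.0331, so E_I = 0.0331·(4740/128.334) ≈ 1.223.
E_I > 1: normal good (luxury).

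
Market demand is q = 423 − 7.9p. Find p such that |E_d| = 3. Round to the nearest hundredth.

Set −bp/(a − bp) = −3 ⇒ bp = 3(a − bp) ⇒ bp(1+3) = 3·a.
p = 3·423/(7.9·4) ≈ 40.16.

40.16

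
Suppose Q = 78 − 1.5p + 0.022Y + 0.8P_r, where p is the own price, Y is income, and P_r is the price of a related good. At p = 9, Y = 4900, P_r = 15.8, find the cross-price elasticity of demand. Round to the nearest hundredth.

First evaluate Q: 78 − 1.5(9) + 0.022(4900) + 0.8(15.8) = 78 − 13.5 + 107.8 + 12.64 = 184.94.
∂Q/∂P_r = +0.8, so E_xy = 0.8·(15.8/184.94) ≈ 0.07.
E_xy > 0: the goods are substitutes.

0.07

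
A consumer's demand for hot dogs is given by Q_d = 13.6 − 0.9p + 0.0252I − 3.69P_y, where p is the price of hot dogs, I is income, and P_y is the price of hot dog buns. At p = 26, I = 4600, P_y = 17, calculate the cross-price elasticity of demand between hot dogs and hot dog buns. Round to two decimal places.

-1.45

At the given point, Q_d = 13.6 − 0.9(26) + 0.0252(4600) − 3.69(17) = 13.6 − 23.4 + 115.92 − 62.73 = 43.39.
∂Q_d/∂P_y = −3.69, so E_xy = -3.69·(17/43.39) ≈ -1.45.
E_xy < 0: the goods are complements.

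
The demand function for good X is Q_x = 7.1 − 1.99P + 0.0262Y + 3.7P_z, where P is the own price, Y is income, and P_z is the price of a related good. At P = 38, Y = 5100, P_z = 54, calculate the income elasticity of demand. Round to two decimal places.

0.50

Q_x = 7.1 − 1.99(38) + 0.0262(5100) + 3.7(54) = 7.1 − 75.62 + 133.62 + 199.8 = 264.9.
∂Q_x/∂Y = +0.0262, so E_I = 0.0262·(5100/264.9) ≈ 0.50.
E_I ∈ (0,1): normal good (necessity).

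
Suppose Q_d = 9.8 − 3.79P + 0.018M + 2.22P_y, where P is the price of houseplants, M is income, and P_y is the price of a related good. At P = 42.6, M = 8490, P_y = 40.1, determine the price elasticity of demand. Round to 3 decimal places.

Evaluating quantity at (P, M, P_y) gives Q_d = 9.8 − 3.79(42.6) + 0.018(8490) + 2.22(40.1) = 9.8 − 161.454 + 152.82 + 89.022 = 90.188.
∂Q_d/∂P = −3.79, so E_p = (−3.79)·(42.6/90.188) ≈ -1.790.
|E_p| > 1: demand is elastic.

-1.790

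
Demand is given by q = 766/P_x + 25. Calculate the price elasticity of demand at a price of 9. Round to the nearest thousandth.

At P_x = 9, q = 110.1111.
dq/dP_x = −766/P_x² = −9.4568.
Point elasticity E = (dq/dP_x)·(P_x/q) = -9.4568 × 9/110.1111 ≈ -0.773.
|E| < 1, so demand is inelastic at this price.

-0.773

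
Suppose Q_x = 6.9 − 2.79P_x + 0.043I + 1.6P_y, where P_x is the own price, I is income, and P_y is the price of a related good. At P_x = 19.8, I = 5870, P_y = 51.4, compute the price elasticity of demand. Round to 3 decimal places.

Q_x = 6.9 − 2.79(19.8) + 0.043(5870) + 1.6(51.4) = 6.9 − 55.242 + 252.41 + 82.24 = 286.308.
∂Q_x/∂P_x = −2.79, so E_p = (−2.79)·(19.8/286.308) ≈ -0.193.
|E_p| < 1: demand is inelastic.

-0.193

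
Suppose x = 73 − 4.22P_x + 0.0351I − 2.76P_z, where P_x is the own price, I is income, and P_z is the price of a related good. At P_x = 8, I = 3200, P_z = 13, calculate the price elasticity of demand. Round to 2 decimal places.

Substituting, x = 73 − 4.22(8) + 0.0351(3200) − 2.76(13) = 73 − 33.76 + 112.32 − 35.88 = 115.68.
∂x/∂P_x = −4.22, so E_p = (−4.22)·(8/115.68) ≈ -0.29.
|E_p| < 1: demand is inelastic.

-0.29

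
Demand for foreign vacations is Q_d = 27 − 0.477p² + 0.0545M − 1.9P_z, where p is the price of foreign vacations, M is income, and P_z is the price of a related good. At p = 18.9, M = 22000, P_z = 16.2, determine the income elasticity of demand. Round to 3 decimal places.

Substituting, Q_d = 27 − 0.477(18.9)² + 0.0545(22000) − 1.9(16.2) = 27 − 170.3892 + 1199 − 30.78 = 1024.8308.
∂Q_d/∂M = +0.0545, so E_I = 0.0545·(22000/1024.8308) ≈ 1.170.
E_I > 1: normal good (luxury).

1.170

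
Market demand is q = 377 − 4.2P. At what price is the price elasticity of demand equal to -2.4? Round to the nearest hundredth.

63.36

Set −bP/(a − bP) = −2.4 ⇒ bP = 2.4(a − bP) ⇒ bP(1+2.4) = 2.4·a.
P = 2.4·377/(4.2·3.4) ≈ 63.36.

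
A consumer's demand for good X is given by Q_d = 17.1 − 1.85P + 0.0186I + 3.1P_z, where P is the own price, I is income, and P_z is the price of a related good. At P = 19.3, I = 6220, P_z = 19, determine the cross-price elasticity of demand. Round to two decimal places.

0.38

Q_d = 17.1 − 1.85(19.3) + 0.0186(6220) + 3.1(19) = 17.1 − 35.705 + 115.692 + 58.9 = 155.987.
∂Q_d/∂P_z = +3.1, so E_xy = 3.1·(19/155.987) ≈ 0.38.
E_xy > 0: the goods are substitutes.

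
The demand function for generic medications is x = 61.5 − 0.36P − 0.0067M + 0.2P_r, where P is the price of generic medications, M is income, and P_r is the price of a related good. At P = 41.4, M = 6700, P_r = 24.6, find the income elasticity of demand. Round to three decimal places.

First evaluate x: 61.5 − 0.36(41.4) − 0.0067(6700) + 0.2(24.6) = 61.5 − 14.904 − 44.89 + 4.92 = 6.626.
∂x/∂M = −0.0067, so E_I = -0.0067·(6700/6.626) ≈ -6.775.
E_I < 0: inferior good.

-6.775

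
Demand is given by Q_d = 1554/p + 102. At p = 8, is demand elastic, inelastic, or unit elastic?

At p = 8, Q_d = 296.25.
dQ_d/dp = −1554/p² = −24.2812.
Point elasticity E = (dQ_d/dp)·(p/Q_d) = -24.2813 × 8/296.25 ≈ -0.656.
|E| ≈ 0.656 < 1, so demand is inelastic.

inelastic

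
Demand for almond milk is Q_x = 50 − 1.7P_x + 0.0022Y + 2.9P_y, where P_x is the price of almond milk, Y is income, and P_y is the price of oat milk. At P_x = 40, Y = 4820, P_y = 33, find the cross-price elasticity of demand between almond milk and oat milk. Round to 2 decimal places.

1.08

Substituting, Q_x = 50 − 1.7(40) + 0.0022(4820) + 2.9(33) = 50 − 68 + 10.604 + 95.7 = 88.304.
∂Q_x/∂P_y = +2.9, so E_xy = 2.9·(33/88.304) ≈ 1.08.
E_xy > 0: the goods are substitutes.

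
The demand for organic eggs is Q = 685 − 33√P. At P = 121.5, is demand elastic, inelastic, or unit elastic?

inelastic

At P = 121.5, Q = 321.2508.
dQ/dP = −33/(2√P) = −33/(2·11.0227).
Point elasticity E = (dQ/dP)·(P/Q) = -1.4969 × 121.5/321.2508 ≈ -0.566.
|E| ≈ 0.566 < 1, so demand is inelastic.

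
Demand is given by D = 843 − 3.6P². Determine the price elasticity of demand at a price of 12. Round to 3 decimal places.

-3.194

At P = 12, D = 324.6.
dD/dP = −2·3.6·P = −86.4.
Point elasticity E = (dD/dP)·(P/D) = -86.4 × 12/324.6 ≈ -3.194.
|E| > 1, so demand is elastic at this price.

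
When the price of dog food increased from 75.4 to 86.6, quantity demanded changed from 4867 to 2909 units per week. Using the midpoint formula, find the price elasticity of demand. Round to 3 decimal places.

%Δq = (2909 − 4867)/[(4867 + 2909)/2] = -1958/3888 ≈ -0.5036.
%Δp = (86.6 − 75.4)/[(75.4 + 86.6)/2] = 11.2/81 ≈ 0.1383.
Arc elasticity E = %Δq/%Δp ≈ -0.5036/0.1383 ≈ -3.642.
|E| > 1: demand is elastic over this range.

-3.642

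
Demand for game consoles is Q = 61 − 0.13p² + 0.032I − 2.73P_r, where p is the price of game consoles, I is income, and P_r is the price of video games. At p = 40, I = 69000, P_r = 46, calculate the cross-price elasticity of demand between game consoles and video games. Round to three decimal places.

-0.065

First evaluate Q: 61 − 0.13(40)² + 0.032(69000) − 2.73(46) = 61 − 208 + 2208 − 125.58 = 1935.42.
∂Q/∂P_r = −2.73, so E_xy = -2.73·(46/1935.42) ≈ -0.065.
E_xy < 0: the goods are complements.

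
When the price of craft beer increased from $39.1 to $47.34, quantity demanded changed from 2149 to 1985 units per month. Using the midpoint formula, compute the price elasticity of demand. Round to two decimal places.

-0.42

%ΔQ = (1985 − 2149)/[(2149 + 1985)/2] = -164/2067 ≈ -0.0793.
%Δp = (47.34 − 39.1)/[(39.1 + 47.34)/2] = 8.24/43.22 ≈ 0.1907.
Arc elasticity E = %ΔQ/%Δp ≈ -0.0793/0.1907 ≈ -0.42.
|E| < 1: demand is inelastic over this range.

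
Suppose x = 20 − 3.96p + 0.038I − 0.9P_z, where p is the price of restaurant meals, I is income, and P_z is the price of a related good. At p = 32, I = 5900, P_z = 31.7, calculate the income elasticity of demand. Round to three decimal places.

2.521

x = 20 − 3.96(32) + 0.038(5900) − 0.9(31.7) = 20 − 126.72 + 224.2 − 28.53 = 88.95.
∂x/∂I = +0.038, so E_I = 0.038·(5900/88.95) ≈ 2.521.
E_I > 1: normal good (luxury).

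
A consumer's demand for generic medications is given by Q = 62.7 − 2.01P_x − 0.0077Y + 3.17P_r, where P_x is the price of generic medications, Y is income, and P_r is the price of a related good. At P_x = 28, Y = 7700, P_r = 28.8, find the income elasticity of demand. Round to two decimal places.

At the given point, Q = 62.7 − 2.01(28) − 0.0077(7700) + 3.17(28.8) = 62.7 − 56.28 − 59.29 + 91.296 = 38.426.
∂Q/∂Y = −0.0077, so E_I = -0.0077·(7700/38.426) ≈ -1.54.
E_I < 0: inferior good.

-1.54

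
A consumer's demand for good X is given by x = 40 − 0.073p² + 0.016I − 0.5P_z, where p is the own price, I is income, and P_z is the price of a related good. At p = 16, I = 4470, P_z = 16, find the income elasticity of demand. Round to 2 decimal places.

0.84

x = 40 − 0.073(16)² + 0.016(4470) − 0.5(16) = 40 − 18.688 + 71.52 − 8 = 84.832.
∂x/∂I = +0.016, so E_I = 0.016·(4470/84.832) ≈ 0.84.
E_I ∈ (0,1): normal good (necessity).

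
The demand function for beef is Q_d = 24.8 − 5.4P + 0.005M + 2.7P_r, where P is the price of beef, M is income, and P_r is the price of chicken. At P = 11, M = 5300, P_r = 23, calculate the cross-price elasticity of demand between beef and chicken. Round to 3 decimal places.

1.150

Q_d = 24.8 − 5.4(11) + 0.005(5300) + 2.7(23) = 24.8 − 59.4 + 26.5 + 62.1 = 54.
∂Q_d/∂P_r = +2.7, so E_xy = 2.7·(23/54) ≈ 1.150.
E_xy > 0: the goods are substitutes.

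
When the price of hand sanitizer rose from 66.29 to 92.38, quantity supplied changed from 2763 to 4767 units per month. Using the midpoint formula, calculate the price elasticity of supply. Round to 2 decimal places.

%Δq = (4767 − 2763)/[(2763 + 4767)/2] = 2004/3765 ≈ 0.5323.
%Δp = (92.38 − 66.29)/[(66.29 + 92.38)/2] = 26.09/79.335 ≈ 0.3289.
Arc elasticity E = %Δq/%Δp ≈ 0.5323/0.3289 ≈ 1.62.
|E| > 1: supply is elastic over this range.

1.62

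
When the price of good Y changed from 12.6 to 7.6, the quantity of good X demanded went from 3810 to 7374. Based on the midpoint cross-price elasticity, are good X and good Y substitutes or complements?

complements

%ΔQ_x = (7374 − 3810)/[(3810+7374)/2] = 3564/5592 ≈ 0.6373.
%ΔP_y = (7.6 − 12.6)/[(12.6+7.6)/2] ≈ -0.4950.
E_xy = 0.6373/-0.4950 ≈ -1.287.
E_xy < 0, so the goods are complements.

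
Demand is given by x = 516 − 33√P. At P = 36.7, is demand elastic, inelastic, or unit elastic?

inelastic

At P = 36.7, x = 316.0843.
dx/dP = −33/(2√P) = −33/(2·6.0581).
Point elasticity E = (dx/dP)·(P/x) = -2.7236 × 36.7/316.0843 ≈ -0.316.
|E| ≈ 0.316 < 1, so demand is inelastic.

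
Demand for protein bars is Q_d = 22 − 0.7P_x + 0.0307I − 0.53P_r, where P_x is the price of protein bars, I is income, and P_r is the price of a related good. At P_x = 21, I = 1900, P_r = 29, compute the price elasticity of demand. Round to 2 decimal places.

-0.29

Q_d = 22 − 0.7(21) + 0.0307(1900) − 0.53(29) = 22 − 14.7 + 58.33 − 15.37 = 50.26.
∂Q_d/∂P_x = −0.7, so E_p = (−0.7)·(21/50.26) ≈ -0.29.
|E_p| < 1: demand is inelastic.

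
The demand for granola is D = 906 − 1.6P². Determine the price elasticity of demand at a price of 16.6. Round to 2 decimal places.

At P = 16.6, D = 465.104.
dD/dP = −2·1.6·P = −53.12.
Point elasticity E = (dD/dP)·(P/D) = -53.12 × 16.6/465.104 ≈ -1.90.
|E| > 1, so demand is elastic at this price.

-1.90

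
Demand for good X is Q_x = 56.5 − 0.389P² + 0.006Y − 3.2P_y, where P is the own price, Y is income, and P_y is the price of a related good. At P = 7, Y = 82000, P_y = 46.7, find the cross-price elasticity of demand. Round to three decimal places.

At the given point, Q_x = 56.5 − 0.389(7)² + 0.006(82000) − 3.2(46.7) = 56.5 − 19.061 + 492 − 149.44 = 379.999.
∂Q_x/∂P_y = −3.2, so E_xy = -3.2·(46.7/379.999) ≈ -0.393.
E_xy < 0: the goods are complements.

-0.393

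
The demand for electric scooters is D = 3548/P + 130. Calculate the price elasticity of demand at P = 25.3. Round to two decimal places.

At P = 25.3, D = 270.2372.
dD/dP = −3548/P² = −5.543.
Point elasticity E = (dD/dP)·(P/D) = -5.543 × 25.3/270.2372 ≈ -0.52.
|E| < 1, so demand is inelastic at this price.

-0.52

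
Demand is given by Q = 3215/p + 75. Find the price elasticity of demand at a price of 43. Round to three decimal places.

At p = 43, Q = 149.7674.
dQ/dp = −3215/p² = −1.7388.
Point elasticity E = (dQ/dp)·(p/Q) = -1.7388 × 43/149.7674 ≈ -0.499.
|E| < 1, so demand is inelastic at this price.

-0.499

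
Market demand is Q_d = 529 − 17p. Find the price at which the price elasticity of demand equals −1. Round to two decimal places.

For linear demand Q_d = a − bp, E = −bp/(a − bp). |E| = 1 ⇒ bp = a − bp ⇒ p = a/(2b).
p = 529/(2·17) ≈ 15.56.

15.56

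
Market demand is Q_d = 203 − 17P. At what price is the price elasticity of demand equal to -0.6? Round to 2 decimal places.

4.48

Set −bP/(a − bP) = −0.6 ⇒ bP = 0.6(a − bP) ⇒ bP(1+0.6) = 0.6·a.
P = 0.6·203/(17·1.6) ≈ 4.48.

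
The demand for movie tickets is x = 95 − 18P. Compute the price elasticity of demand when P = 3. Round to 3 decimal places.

-1.317

At P = 3, x = 41.
dx/dP = −18.
Point elasticity E = (dx/dP)·(P/x) = -18 × 3/41 ≈ -1.317.
|E| > 1, so demand is elastic at this price.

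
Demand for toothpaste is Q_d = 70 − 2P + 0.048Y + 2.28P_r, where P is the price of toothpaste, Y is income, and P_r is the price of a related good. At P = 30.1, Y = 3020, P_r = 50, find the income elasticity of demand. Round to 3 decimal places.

Substituting, Q_d = 70 − 2(30.1) + 0.048(3020) + 2.28(50) = 70 − 60.2 + 144.96 + 114 = 268.76.
∂Q_d/∂Y = +0.048, so E_I = 0.048·(3020/268.76) ≈ 0.539.
E_I ∈ (0,1): normal good (necessity).

0.539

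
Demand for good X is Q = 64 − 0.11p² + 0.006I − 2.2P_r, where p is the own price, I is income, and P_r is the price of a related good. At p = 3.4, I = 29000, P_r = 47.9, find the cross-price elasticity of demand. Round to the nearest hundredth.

At the given point, Q = 64 − 0.11(3.4)² + 0.006(29000) − 2.2(47.9) = 64 − 1.2716 + 174 − 105.38 = 131.3484.
∂Q/∂P_r = −2.2, so E_xy = -2.2·(47.9/131.3484) ≈ -0.80.
E_xy < 0: the goods are complements.

-0.80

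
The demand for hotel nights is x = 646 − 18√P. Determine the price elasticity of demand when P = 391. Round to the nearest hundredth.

-0.61

At P = 391, x = 290.073.
dx/dP = −18/(2√P) = −18/(2·19.7737).
Point elasticity E = (dx/dP)·(P/x) = -0.4551 × 391/290.073 ≈ -0.61.
|E| < 1, so demand is inelastic at this price.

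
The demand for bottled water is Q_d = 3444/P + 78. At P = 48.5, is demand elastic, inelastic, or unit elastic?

inelastic

At P = 48.5, Q_d = 149.0103.
dQ_d/dP = −3444/P² = −1.4641.
Point elasticity E = (dQ_d/dP)·(P/Q_d) = -1.4641 × 48.5/149.0103 ≈ -0.477.
|E| ≈ 0.477 < 1, so demand is inelastic.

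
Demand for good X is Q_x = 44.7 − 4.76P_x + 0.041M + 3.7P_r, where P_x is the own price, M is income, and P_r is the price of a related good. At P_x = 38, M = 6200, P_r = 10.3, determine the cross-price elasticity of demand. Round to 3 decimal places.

First evaluate Q_x: 44.7 − 4.76(38) + 0.041(6200) + 3.7(10.3) = 44.7 − 180.88 + 254.2 + 38.11 = 156.13.
∂Q_x/∂P_r = +3.7, so E_xy = 3.7·(10.3/156.13) ≈ 0.244.
E_xy > 0: the goods are substitutes.

0.244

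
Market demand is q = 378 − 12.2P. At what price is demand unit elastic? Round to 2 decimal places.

15.49

For linear demand q = a − bP, E = −bP/(a − bP). |E| = 1 ⇒ bP = a − bP ⇒ P = a/(2b).
P = 378/(2·12.2) ≈ 15.49.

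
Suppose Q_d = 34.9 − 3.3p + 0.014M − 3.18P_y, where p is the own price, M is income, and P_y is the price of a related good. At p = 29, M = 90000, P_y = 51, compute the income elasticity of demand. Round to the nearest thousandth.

Substituting, Q_d = 34.9 − 3.3(29) + 0.014(90000) − 3.18(51) = 34.9 − 95.7 + 1260 − 162.18 = 1037.02.
∂Q_d/∂M = +0.014, so E_I = 0.014·(90000/1037.02) ≈ 1.215.
E_I > 1: normal good (luxury).

1.215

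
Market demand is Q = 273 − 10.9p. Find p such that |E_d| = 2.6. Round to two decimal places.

18.09

Set −bp/(a − bp) = −2.6 ⇒ bp = 2.6(a − bp) ⇒ bp(1+2.6) = 2.6·a.
p = 2.6·273/(10.9·3.6) ≈ 18.09.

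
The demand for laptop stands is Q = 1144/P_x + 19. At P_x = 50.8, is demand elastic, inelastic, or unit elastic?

inelastic

At P_x = 50.8, Q = 41.5197.
dQ/dP_x = −1144/P_x² = −0.4433.
Point elasticity E = (dQ/dP_x)·(P_x/Q) = -0.4433 × 50.8/41.5197 ≈ -0.542.
|E| ≈ 0.542 < 1, so demand is inelastic.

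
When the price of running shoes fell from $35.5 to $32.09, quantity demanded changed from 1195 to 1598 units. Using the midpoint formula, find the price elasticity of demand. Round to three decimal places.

%Δq = (1598 − 1195)/[(1195 + 1598)/2] = 403/1396.5 ≈ 0.2886.
%Δp = (32.09 − 35.5)/[(35.5 + 32.09)/2] = -3.41/33.795 ≈ -0.1009.
Arc elasticity E = %Δq/%Δp ≈ 0.2886/-0.1009 ≈ -2.860.
|E| > 1: demand is elastic over this range.

-2.860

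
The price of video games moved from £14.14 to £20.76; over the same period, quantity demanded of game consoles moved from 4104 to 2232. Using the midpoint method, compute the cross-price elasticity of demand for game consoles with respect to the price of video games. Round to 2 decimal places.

-1.56

%ΔQ_x = (2232 − 4104)/[(4104+2232)/2] = -1872/3168 ≈ -0.5909.
%ΔP_y = (20.76 − 14.14)/[(14.14+20.76)/2] ≈ 0.3794.
E_xy = -0.5909/0.3794 ≈ -1.56.
E_xy < 0, so game consoles and video games are complements.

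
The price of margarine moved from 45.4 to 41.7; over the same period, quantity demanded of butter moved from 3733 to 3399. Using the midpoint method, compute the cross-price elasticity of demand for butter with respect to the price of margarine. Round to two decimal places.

%ΔQ_x = (3399 − 3733)/[(3733+3399)/2] = -334/3566 ≈ -0.0937.
%ΔP_y = (41.7 − 45.4)/[(45.4+41.7)/2] ≈ -0.0850.
E_xy = -0.0937/-0.0850 ≈ 1.10.
E_xy > 0, so butter and margarine are substitutes.

1.10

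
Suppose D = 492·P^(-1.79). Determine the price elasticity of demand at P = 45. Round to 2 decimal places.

-1.79

For a Cobb–Douglas (constant-elasticity) form D = A·P^α·…, the elasticity with respect to P equals the exponent α at every point.
Here the exponent on P is -1.79, so the price elasticity of demand is -1.79.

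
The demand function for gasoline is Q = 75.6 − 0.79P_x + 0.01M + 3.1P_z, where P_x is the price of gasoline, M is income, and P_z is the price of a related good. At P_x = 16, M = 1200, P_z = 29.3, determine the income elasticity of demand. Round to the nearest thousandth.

Substituting, Q = 75.6 − 0.79(16) + 0.01(1200) + 3.1(29.3) = 75.6 − 12.64 + 12 + 90.83 = 165.79.
∂Q/∂M = +0.01, so E_I = 0.01·(1200/165.79) ≈ 0.072.
E_I ∈ (0,1): normal good (necessity).

0.072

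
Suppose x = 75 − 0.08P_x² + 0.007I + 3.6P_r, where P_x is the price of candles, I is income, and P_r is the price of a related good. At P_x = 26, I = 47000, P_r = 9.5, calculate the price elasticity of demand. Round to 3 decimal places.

x = 75 − 0.08(26)² + 0.007(47000) + 3.6(9.5) = 75 − 54.08 + 329 + 34.2 = 384.12.
∂x/∂P_x = −2·0.08·P_x = -4.16, so E_p = -4.16·(26/384.12) ≈ -0.282.
|E_p| < 1: demand is inelastic.

-0.282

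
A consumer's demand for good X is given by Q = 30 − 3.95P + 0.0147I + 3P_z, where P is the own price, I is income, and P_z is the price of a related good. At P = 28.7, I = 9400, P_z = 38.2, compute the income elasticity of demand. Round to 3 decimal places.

0.816

At the given point, Q = 30 − 3.95(28.7) + 0.0147(9400) + 3(38.2) = 30 − 113.365 + 138.18 + 114.6 = 169.415.
∂Q/∂I = +0.0147, so E_I = 0.0147·(9400/169.415) ≈ 0.816.
E_I ∈ (0,1): normal good (necessity).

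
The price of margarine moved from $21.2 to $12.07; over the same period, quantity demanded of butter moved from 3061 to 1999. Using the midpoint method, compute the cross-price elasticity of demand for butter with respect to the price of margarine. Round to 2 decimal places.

0.76

%ΔQ_x = (1999 − 3061)/[(3061+1999)/2] = -1062/2530 ≈ -0.4198.
%ΔP_y = (12.07 − 21.2)/[(21.2+12.07)/2] ≈ -0.5488.
E_xy = -0.4198/-0.5488 ≈ 0.76.
E_xy > 0, so butter and margarine are substitutes.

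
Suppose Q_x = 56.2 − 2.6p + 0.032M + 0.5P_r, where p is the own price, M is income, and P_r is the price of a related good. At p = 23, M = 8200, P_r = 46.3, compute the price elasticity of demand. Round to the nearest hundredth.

At the given point, Q_x = 56.2 − 2.6(23) + 0.032(8200) + 0.5(46.3) = 56.2 − 59.8 + 262.4 + 23.15 = 281.95.
∂Q_x/∂p = −2.6, so E_p = (−2.6)·(23/281.95) ≈ -0.21.
|E_p| < 1: demand is inelastic.

-0.21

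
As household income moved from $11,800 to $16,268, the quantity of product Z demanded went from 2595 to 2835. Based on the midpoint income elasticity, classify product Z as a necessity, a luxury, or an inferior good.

necessity

%ΔQ = (2835 − 2595)/[(2595+2835)/2] = 240/2715 ≈ 0.0884.
%ΔI = (16,268 − 11,800)/[(11,800+16,268)/2] = 4468/14034 ≈ 0.3184.
E_I = %ΔQ/%ΔI ≈ 0.278.
E_I ∈ (0,1): normal good (necessity).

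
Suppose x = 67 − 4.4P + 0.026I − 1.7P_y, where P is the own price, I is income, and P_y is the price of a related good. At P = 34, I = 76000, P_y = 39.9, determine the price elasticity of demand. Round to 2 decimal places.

x = 67 − 4.4(34) + 0.026(76000) − 1.7(39.9) = 67 − 149.6 + 1976 − 67.83 = 1825.57.
∂x/∂P = −4.4, so E_p = (−4.4)·(34/1825.57) ≈ -0.08.
|E_p| < 1: demand is inelastic.

-0.08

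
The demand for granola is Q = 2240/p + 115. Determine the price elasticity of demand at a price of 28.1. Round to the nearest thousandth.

At p = 28.1, Q = 194.7153.
dQ/dp = −2240/p² = −2.8368.
Point elasticity E = (dQ/dp)·(p/Q) = -2.8368 × 28.1/194.7153 ≈ -0.409.
|E| < 1, so demand is inelastic at this price.

-0.409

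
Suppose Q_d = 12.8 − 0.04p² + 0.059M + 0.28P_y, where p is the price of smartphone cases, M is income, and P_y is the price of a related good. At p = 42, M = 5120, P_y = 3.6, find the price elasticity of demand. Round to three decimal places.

-0.575

Q_d = 12.8 − 0.04(42)² + 0.059(5120) + 0.28(3.6) = 12.8 − 70.56 + 302.08 + 1.008 = 245.328.
∂Q_d/∂p = −2·0.04·p = -3.36, so E_p = -3.36·(42/245.328) ≈ -0.575.
|E_p| < 1: demand is inelastic.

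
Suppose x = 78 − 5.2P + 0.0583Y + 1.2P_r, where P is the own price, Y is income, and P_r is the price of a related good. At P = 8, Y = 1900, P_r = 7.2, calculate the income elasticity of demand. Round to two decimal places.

First evaluate x: 78 − 5.2(8) + 0.0583(1900) + 1.2(7.2) = 78 − 41.6 + 110.77 + 8.64 = 155.81.
∂x/∂Y = +0.0583, so E_I = 0.0583·(1900/155.81) ≈ 0.71.
E_I ∈ (0,1): normal good (necessity).

0.71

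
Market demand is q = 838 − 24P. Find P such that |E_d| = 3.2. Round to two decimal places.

26.60

Set −bP/(a − bP) = −3.2 ⇒ bP = 3.2(a − bP) ⇒ bP(1+3.2) = 3.2·a.
P = 3.2·838/(24·4.2) ≈ 26.60.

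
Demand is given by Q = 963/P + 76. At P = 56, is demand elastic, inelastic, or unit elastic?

inelastic

At P = 56, Q = 93.1964.
dQ/dP = −963/P² = −0.3071.
Point elasticity E = (dQ/dP)·(P/Q) = -0.3071 × 56/93.1964 ≈ -0.185.
|E| ≈ 0.185 < 1, so demand is inelastic.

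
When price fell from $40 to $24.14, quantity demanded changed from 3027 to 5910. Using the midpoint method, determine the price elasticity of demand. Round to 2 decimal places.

%Δq = (5910 − 3027)/[(3027 + 5910)/2] = 2883/4468.5 ≈ 0.6452.
%ΔP = (24.14 − 40)/[(40 + 24.14)/2] = -15.86/32.07 ≈ -0.4945.
Arc elasticity E = %Δq/%ΔP ≈ 0.6452/-0.4945 ≈ -1.30.
|E| > 1: demand is elastic over this range.

-1.30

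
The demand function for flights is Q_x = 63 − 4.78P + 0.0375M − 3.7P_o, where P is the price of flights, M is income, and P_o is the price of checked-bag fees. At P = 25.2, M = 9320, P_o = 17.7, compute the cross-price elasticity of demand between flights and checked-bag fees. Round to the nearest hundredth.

Substituting, Q_x = 63 − 4.78(25.2) + 0.0375(9320) − 3.7(17.7) = 63 − 120.456 + 349.5 − 65.49 = 226.554.
∂Q_x/∂P_o = −3.7, so E_xy = -3.7·(17.7/226.554) ≈ -0.29.
E_xy < 0: the goods are complements.

-0.29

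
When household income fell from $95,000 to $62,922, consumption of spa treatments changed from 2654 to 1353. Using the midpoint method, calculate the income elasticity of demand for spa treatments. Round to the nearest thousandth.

%ΔQ = (1353 − 2654)/[(2654+1353)/2] = -1301/2003.5 ≈ -0.6494.
%ΔI = (62,922 − 95,000)/[(95,000+62,922)/2] = -32078/78961 ≈ -0.4063.
E_I = %ΔQ/%ΔI ≈ 1.598.
E_I > 1: normal good (luxury).

1.598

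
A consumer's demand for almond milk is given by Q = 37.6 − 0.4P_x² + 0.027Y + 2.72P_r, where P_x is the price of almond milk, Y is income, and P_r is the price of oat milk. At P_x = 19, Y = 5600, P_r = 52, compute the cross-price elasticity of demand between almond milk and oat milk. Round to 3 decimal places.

Substituting, Q = 37.6 − 0.4(19)² + 0.027(5600) + 2.72(52) = 37.6 − 144.4 + 151.2 + 141.44 = 185.84.
∂Q/∂P_r = +2.72, so E_xy = 2.72·(52/185.84) ≈ 0.761.
E_xy > 0: the goods are substitutes.

0.761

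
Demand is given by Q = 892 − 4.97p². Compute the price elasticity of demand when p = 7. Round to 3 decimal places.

-0.751

At p = 7, Q = 648.47.
dQ/dp = −2·4.97·p = −69.58.
Point elasticity E = (dQ/dp)·(p/Q) = -69.58 × 7/648.47 ≈ -0.751.
|E| < 1, so demand is inelastic at this price.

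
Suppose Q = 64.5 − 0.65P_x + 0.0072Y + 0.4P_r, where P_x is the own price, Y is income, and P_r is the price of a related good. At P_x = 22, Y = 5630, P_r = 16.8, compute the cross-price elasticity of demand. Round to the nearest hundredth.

0.07

First evaluate Q: 64.5 − 0.65(22) + 0.0072(5630) + 0.4(16.8) = 64.5 − 14.3 + 40.536 + 6.72 = 97.456.
∂Q/∂P_r = +0.4, so E_xy = 0.4·(16.8/97.456) ≈ 0.07.
E_xy > 0: the goods are substitutes.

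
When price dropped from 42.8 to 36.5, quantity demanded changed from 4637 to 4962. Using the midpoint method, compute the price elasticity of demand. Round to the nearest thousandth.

%ΔQ = (4962 − 4637)/[(4637 + 4962)/2] = 325/4799.5 ≈ 0.0677.
%Δp = (36.5 − 42.8)/[(42.8 + 36.5)/2] = -6.3/39.65 ≈ -0.1589.
Arc elasticity E = %ΔQ/%Δp ≈ 0.0677/-0.1589 ≈ -0.426.
|E| < 1: demand is inelastic over this range.

-0.426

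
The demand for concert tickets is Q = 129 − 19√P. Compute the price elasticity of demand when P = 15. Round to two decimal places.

-0.66

At P = 15, Q = 55.4133.
dQ/dP = −19/(2√P) = −19/(2·3.873).
Point elasticity E = (dQ/dP)·(P/Q) = -2.4529 × 15/55.4133 ≈ -0.66.
|E| < 1, so demand is inelastic at this price.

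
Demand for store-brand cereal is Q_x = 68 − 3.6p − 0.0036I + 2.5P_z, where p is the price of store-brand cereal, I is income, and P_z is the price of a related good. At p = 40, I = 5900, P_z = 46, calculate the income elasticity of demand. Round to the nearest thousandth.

-1.196

At the given point, Q_x = 68 − 3.6(40) − 0.0036(5900) + 2.5(46) = 68 − 144 − 21.24 + 115 = 17.76.
∂Q_x/∂I = −0.0036, so E_I = -0.0036·(5900/17.76) ≈ -1.196.
E_I < 0: inferior good.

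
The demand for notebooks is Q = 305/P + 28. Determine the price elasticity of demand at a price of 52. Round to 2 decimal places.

-0.17

At P = 52, Q = 33.8654.
dQ/dP = −305/P² = −0.1128.
Point elasticity E = (dQ/dP)·(P/Q) = -0.1128 × 52/33.8654 ≈ -0.17.
|E| < 1, so demand is inelastic at this price.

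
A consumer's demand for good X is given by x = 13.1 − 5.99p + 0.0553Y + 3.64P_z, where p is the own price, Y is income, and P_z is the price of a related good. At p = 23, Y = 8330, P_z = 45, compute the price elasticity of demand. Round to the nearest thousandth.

-0.276

At the given point, x = 13.1 − 5.99(23) + 0.0553(8330) + 3.64(45) = 13.1 − 137.77 + 460.649 + 163.8 = 499.779.
∂x/∂p = −5.99, so E_p = (−5.99)·(23/499.779) ≈ -0.276.
|E_p| < 1: demand is inelastic.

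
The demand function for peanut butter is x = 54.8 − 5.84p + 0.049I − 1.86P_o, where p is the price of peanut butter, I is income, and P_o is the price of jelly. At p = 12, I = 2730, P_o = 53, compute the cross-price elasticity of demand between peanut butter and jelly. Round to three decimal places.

First evaluate x: 54.8 − 5.84(12) + 0.049(2730) − 1.86(53) = 54.8 − 70.08 + 133.77 − 98.58 = 19.91.
∂x/∂P_o = −1.86, so E_xy = -1.86·(53/19.91) ≈ -4.951.
E_xy < 0: the goods are complements.

-4.951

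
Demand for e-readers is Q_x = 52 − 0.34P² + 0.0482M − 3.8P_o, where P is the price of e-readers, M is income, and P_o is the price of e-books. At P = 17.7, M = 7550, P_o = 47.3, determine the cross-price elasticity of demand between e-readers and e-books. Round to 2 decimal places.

Substituting, Q_x = 52 − 0.34(17.7)² + 0.0482(7550) − 3.8(47.3) = 52 − 106.5186 + 363.91 − 179.74 = 129.6514.
∂Q_x/∂P_o = −3.8, so E_xy = -3.8·(47.3/129.6514) ≈ -1.39.
E_xy < 0: the goods are complements.

-1.39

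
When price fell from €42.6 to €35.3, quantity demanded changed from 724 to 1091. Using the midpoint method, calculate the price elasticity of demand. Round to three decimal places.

%ΔQ = (1091 − 724)/[(724 + 1091)/2] = 367/907.5 ≈ 0.4044.
%ΔP = (35.3 − 42.6)/[(42.6 + 35.3)/2] = -7.3/38.95 ≈ -0.1874.
Arc elasticity E = %ΔQ/%ΔP ≈ 0.4044/-0.1874 ≈ -2.158.
|E| > 1: demand is elastic over this range.

-2.158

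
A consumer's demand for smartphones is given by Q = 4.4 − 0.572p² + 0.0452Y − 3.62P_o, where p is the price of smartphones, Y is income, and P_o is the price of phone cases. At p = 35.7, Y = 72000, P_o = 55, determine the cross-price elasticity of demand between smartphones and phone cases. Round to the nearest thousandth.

At the given point, Q = 4.4 − 0.572(35.7)² + 0.0452(72000) − 3.62(55) = 4.4 − 729.0083 + 3254.4 − 199.1 = 2330.6917.
∂Q/∂P_o = −3.62, so E_xy = -3.62·(55/2330.6917) ≈ -0.085.
E_xy < 0: the goods are complements.

-0.085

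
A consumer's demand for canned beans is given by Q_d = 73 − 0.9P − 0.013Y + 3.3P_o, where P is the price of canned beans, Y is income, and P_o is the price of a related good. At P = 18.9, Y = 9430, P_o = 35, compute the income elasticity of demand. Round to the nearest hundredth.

Evaluating quantity at (P, Y, P_o) gives Q_d = 73 − 0.9(18.9) − 0.013(9430) + 3.3(35) = 73 − 17.01 − 122.59 + 115.5 = 48.9.
∂Q_d/∂Y = −0.013, so E_I = -0.013·(9430/48.9) ≈ -2.51.
E_I < 0: inferior good.

-2.51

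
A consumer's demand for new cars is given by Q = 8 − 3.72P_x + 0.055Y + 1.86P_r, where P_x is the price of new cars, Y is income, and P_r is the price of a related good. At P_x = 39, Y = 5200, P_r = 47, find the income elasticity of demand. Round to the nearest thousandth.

Evaluating quantity at (P_x, Y, P_r) gives Q = 8 − 3.72(39) + 0.055(5200) + 1.86(47) = 8 − 145.08 + 286 + 87.42 = 236.34.
∂Q/∂Y = +0.055, so E_I = 0.055·(5200/236.34) ≈ 1.210.
E_I > 1: normal good (luxury).

1.210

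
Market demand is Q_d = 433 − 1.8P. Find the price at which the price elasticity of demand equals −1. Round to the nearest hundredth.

For linear demand Q_d = a − bP, E = −bP/(a − bP). |E| = 1 ⇒ bP = a − bP ⇒ P = a/(2b).
P = 433/(2·1.8) ≈ 120.28.

120.28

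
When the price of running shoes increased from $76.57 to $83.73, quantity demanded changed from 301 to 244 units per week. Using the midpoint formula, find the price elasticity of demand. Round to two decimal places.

-2.34

%ΔQ = (244 − 301)/[(301 + 244)/2] = -57/272.5 ≈ -0.2092.
%Δp = (83.73 − 76.57)/[(76.57 + 83.73)/2] = 7.16/80.15 ≈ 0.0893.
Arc elasticity E = %ΔQ/%Δp ≈ -0.2092/0.0893 ≈ -2.34.
|E| > 1: demand is elastic over this range.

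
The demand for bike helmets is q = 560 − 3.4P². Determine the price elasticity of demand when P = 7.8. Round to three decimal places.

At P = 7.8, q = 353.144.
dq/dP = −2·3.4·P = −53.04.
Point elasticity E = (dq/dP)·(P/q) = -53.04 × 7.8/353.144 ≈ -1.172.
|E| > 1, so demand is elastic at this price.

-1.172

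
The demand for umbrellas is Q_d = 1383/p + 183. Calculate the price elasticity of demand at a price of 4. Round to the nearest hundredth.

At p = 4, Q_d = 528.75.
dQ_d/dp = −1383/p² = −86.4375.
Point elasticity E = (dQ_d/dp)·(p/Q_d) = -86.4375 × 4/528.75 ≈ -0.65.
|E| < 1, so demand is inelastic at this price.

-0.65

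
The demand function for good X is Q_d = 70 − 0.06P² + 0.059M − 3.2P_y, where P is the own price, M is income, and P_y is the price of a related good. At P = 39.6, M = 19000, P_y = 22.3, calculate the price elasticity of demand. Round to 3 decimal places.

-0.183

At the given point, Q_d = 70 − 0.06(39.6)² + 0.059(19000) − 3.2(22.3) = 70 − 94.0896 + 1121 − 71.36 = 1025.5504.
∂Q_d/∂P = −2·0.06·P = -4.752, so E_p = -4.752·(39.6/1025.5504) ≈ -0.183.
|E_p| < 1: demand is inelastic.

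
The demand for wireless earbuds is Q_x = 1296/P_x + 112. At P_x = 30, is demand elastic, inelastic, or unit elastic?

At P_x = 30, Q_x = 155.2.
dQ_x/dP_x = −1296/P_x² = −1.44.
Point elasticity E = (dQ_x/dP_x)·(P_x/Q_x) = -1.44 × 30/155.2 ≈ -0.278.
|E| ≈ 0.278 < 1, so demand is inelastic.

inelastic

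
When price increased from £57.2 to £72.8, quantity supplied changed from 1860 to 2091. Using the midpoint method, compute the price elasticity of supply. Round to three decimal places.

%ΔQ = (2091 − 1860)/[(1860 + 2091)/2] = 231/1975.5 ≈ 0.1169.
%Δp = (72.8 − 57.2)/[(57.2 + 72.8)/2] = 15.6/65 ≈ 0.2400.
Arc elasticity E = %ΔQ/%Δp ≈ 0.1169/0.2400 ≈ 0.487.
|E| < 1: supply is inelastic over this range.

0.487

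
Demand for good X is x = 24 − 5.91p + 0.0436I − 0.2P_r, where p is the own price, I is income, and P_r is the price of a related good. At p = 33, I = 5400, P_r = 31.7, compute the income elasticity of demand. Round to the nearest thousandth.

4.054

Substituting, x = 24 − 5.91(33) + 0.0436(5400) − 0.2(31.7) = 24 − 195.03 + 235.44 − 6.34 = 58.07.
∂x/∂I = +0.0436, so E_I = 0.0436·(5400/58.07) ≈ 4.054.
E_I > 1: normal good (luxury).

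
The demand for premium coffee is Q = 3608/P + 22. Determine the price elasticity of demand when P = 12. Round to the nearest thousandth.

At P = 12, Q = 322.6667.
dQ/dP = −3608/P² = −25.0556.
Point elasticity E = (dQ/dP)·(P/Q) = -25.0556 × 12/322.6667 ≈ -0.932.
|E| < 1, so demand is inelastic at this price.

-0.932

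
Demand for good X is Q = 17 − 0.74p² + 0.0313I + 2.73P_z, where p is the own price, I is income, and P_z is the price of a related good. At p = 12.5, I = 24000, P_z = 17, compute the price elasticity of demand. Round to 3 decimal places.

Substituting, Q = 17 − 0.74(12.5)² + 0.0313(24000) + 2.73(17) = 17 − 115.625 + 751.2 + 46.41 = 698.985.
∂Q/∂p = −2·0.74·p = -18.5, so E_p = -18.5·(12.5/698.985) ≈ -0.331.
|E_p| < 1: demand is inelastic.

-0.331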